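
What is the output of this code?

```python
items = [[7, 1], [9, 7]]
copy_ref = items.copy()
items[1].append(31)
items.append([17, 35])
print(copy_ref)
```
[[7, 1], [9, 7, 31]]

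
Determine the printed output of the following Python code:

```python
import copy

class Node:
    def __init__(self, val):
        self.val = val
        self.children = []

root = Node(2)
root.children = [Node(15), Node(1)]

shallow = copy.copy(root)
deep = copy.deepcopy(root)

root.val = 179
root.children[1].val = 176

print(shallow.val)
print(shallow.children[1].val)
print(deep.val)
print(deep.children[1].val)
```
2
176
2
1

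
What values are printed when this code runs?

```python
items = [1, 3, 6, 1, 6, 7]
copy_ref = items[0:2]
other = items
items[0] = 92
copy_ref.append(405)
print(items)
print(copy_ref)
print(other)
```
[92, 3, 6, 1, 6, 7]
[1, 3, 405]
[92, 3, 6, 1, 6, 7]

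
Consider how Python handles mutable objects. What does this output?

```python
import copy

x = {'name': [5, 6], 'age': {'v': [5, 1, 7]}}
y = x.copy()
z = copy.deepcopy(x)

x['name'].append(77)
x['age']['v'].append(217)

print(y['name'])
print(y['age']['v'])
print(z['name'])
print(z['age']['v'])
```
[5, 6, 77]
[5, 1, 7, 217]
[5, 6]
[5, 1, 7]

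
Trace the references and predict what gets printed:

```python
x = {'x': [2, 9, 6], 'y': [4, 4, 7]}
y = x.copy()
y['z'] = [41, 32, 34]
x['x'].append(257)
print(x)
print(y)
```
{'x': [2, 9, 6, 257], 'y': [4, 4, 7]}
{'x': [2, 9, 6, 257], 'y': [4, 4, 7], 'z': [41, 32, 34]}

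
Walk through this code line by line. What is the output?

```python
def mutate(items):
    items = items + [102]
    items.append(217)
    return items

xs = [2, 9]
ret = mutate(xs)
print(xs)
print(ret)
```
[2, 9]
[2, 9, 102, 217]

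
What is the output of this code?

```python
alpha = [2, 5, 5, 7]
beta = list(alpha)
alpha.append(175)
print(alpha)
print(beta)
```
[2, 5, 5, 7, 175]
[2, 5, 5, 7]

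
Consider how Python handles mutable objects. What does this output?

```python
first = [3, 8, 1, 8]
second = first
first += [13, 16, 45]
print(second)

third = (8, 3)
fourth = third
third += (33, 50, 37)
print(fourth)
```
[3, 8, 1, 8, 13, 16, 45]
(8, 3)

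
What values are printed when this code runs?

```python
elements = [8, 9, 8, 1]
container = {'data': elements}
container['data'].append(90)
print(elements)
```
[8, 9, 8, 1, 90]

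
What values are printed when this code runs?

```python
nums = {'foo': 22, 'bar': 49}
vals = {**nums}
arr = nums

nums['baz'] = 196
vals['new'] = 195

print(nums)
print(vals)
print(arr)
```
{'foo': 22, 'bar': 49, 'baz': 196}
{'foo': 22, 'bar': 49, 'new': 195}
{'foo': 22, 'bar': 49, 'baz': 196}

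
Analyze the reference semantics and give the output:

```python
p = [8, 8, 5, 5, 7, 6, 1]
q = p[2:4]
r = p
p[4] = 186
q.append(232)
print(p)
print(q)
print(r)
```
[8, 8, 5, 5, 186, 6, 1]
[5, 5, 232]
[8, 8, 5, 5, 186, 6, 1]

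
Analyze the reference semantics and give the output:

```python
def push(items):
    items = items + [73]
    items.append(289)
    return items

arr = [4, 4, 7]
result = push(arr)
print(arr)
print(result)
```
[4, 4, 7]
[4, 4, 7, 73, 289]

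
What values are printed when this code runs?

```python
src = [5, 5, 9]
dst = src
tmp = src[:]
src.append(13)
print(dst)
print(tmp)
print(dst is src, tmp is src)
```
[5, 5, 9, 13]
[5, 5, 9]
True False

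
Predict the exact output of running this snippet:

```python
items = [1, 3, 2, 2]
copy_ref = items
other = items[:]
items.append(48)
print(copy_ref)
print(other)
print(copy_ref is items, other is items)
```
[1, 3, 2, 2, 48]
[1, 3, 2, 2]
True False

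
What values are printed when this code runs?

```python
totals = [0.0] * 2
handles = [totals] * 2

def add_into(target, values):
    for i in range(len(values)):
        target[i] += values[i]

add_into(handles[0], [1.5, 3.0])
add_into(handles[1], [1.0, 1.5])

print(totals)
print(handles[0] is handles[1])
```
[2.5, 4.5]
True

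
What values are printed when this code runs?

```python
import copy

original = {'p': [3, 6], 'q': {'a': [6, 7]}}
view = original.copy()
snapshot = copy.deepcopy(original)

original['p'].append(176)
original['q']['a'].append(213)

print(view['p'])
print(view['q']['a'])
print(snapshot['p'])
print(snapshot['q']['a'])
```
[3, 6, 176]
[6, 7, 213]
[3, 6]
[6, 7]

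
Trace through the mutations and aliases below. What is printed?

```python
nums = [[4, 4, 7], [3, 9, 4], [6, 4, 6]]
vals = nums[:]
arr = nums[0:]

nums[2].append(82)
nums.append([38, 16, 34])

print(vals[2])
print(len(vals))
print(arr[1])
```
[6, 4, 6, 82]
3
[3, 9, 4]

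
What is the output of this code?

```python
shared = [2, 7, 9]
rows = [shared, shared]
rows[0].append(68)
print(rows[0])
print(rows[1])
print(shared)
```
[2, 7, 9, 68]
[2, 7, 9, 68]
[2, 7, 9, 68]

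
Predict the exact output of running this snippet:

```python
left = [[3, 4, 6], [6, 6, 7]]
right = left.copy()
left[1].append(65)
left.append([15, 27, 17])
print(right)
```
[[3, 4, 6], [6, 6, 7, 65]]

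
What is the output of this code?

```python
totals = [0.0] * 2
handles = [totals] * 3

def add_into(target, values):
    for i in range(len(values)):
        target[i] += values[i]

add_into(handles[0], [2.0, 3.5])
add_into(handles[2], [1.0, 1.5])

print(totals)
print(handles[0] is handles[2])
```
[3.0, 5.0]
True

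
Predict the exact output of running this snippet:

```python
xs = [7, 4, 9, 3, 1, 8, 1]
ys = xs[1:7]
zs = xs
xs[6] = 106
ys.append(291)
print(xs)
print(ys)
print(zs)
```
[7, 4, 9, 3, 1, 8, 106]
[4, 9, 3, 1, 8, 1, 291]
[7, 4, 9, 3, 1, 8, 106]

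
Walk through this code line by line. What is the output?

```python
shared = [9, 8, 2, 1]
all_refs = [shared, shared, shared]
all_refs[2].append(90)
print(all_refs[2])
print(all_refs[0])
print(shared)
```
[9, 8, 2, 1, 90]
[9, 8, 2, 1, 90]
[9, 8, 2, 1, 90]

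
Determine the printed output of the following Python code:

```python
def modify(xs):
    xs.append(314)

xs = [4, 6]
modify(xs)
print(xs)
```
[4, 6, 314]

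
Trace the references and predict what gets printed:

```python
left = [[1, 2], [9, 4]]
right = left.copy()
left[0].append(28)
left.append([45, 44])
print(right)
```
[[1, 2, 28], [9, 4]]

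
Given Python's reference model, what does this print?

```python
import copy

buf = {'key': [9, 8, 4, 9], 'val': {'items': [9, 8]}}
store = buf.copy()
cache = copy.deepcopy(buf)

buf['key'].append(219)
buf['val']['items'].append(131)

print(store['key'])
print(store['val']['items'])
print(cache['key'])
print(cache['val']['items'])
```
[9, 8, 4, 9, 219]
[9, 8, 131]
[9, 8, 4, 9]
[9, 8]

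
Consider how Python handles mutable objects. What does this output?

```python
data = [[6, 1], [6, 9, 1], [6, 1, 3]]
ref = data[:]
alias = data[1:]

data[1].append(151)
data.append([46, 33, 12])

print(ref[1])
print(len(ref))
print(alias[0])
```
[6, 9, 1, 151]
3
[6, 9, 1, 151]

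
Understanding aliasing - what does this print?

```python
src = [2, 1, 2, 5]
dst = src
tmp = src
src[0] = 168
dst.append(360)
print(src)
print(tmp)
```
[168, 1, 2, 5, 360]
[168, 1, 2, 5, 360]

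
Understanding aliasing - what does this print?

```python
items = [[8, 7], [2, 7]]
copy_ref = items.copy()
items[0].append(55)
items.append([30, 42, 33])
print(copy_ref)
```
[[8, 7, 55], [2, 7]]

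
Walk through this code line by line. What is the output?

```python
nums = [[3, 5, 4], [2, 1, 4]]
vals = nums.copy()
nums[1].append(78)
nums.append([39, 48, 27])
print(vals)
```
[[3, 5, 4], [2, 1, 4, 78]]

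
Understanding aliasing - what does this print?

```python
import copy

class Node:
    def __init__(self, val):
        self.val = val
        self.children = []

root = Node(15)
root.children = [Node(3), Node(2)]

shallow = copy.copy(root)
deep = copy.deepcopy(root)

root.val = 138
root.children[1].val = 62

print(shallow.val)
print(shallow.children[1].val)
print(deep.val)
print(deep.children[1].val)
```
15
62
15
2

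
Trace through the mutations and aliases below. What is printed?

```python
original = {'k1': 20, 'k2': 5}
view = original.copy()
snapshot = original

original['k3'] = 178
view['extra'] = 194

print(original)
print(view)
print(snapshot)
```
{'k1': 20, 'k2': 5, 'k3': 178}
{'k1': 20, 'k2': 5, 'extra': 194}
{'k1': 20, 'k2': 5, 'k3': 178}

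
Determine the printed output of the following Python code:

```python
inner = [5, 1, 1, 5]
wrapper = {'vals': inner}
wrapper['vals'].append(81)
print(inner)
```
[5, 1, 1, 5, 81]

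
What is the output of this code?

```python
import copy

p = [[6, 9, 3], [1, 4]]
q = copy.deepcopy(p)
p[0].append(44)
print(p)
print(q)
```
[[6, 9, 3, 44], [1, 4]]
[[6, 9, 3], [1, 4]]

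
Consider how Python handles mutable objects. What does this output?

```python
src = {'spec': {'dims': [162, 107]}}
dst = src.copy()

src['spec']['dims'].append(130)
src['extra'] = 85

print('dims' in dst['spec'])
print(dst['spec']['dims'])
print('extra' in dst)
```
True
[162, 107, 130]
False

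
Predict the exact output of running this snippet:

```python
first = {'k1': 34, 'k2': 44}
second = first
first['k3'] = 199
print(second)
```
{'k1': 34, 'k2': 44, 'k3': 199}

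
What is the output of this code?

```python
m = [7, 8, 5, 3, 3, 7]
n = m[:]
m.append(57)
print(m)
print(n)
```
[7, 8, 5, 3, 3, 7, 57]
[7, 8, 5, 3, 3, 7]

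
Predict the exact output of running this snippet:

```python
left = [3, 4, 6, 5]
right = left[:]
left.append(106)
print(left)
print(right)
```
[3, 4, 6, 5, 106]
[3, 4, 6, 5]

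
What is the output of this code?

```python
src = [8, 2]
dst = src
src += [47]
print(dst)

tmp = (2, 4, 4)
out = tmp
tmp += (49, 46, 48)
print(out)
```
[8, 2, 47]
(2, 4, 4)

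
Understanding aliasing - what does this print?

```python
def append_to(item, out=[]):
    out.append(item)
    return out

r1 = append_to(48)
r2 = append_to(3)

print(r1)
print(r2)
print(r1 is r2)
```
[48, 3]
[48, 3]
True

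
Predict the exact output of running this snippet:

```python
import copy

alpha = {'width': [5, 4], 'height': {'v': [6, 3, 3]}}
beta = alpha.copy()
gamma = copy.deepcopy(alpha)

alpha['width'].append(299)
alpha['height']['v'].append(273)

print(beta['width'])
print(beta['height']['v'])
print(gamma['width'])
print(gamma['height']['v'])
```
[5, 4, 299]
[6, 3, 3, 273]
[5, 4]
[6, 3, 3]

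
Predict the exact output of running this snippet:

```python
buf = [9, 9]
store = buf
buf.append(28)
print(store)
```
[9, 9, 28]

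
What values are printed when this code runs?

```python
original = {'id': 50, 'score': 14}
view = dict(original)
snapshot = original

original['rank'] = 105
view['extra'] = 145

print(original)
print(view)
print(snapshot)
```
{'id': 50, 'score': 14, 'rank': 105}
{'id': 50, 'score': 14, 'extra': 145}
{'id': 50, 'score': 14, 'rank': 105}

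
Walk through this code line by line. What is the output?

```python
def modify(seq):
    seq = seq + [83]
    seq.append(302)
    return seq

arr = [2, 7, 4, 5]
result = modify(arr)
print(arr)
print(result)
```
[2, 7, 4, 5]
[2, 7, 4, 5, 83, 302]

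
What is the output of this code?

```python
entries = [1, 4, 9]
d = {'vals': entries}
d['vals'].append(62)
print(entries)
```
[1, 4, 9, 62]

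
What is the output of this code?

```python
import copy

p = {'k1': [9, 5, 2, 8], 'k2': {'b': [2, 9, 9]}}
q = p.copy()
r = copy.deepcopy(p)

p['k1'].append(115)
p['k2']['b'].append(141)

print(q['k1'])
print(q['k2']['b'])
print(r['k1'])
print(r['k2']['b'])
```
[9, 5, 2, 8, 115]
[2, 9, 9, 141]
[9, 5, 2, 8]
[2, 9, 9]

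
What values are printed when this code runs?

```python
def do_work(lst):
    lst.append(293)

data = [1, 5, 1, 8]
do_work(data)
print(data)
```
[1, 5, 1, 8, 293]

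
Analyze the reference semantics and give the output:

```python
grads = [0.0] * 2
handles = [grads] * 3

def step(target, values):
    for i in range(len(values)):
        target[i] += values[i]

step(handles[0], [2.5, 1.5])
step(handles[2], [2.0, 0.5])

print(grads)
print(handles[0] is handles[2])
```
[4.5, 2.0]
True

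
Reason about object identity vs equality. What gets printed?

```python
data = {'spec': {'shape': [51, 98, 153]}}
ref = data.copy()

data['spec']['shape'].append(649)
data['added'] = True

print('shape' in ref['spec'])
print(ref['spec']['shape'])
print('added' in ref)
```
True
[51, 98, 153, 649]
False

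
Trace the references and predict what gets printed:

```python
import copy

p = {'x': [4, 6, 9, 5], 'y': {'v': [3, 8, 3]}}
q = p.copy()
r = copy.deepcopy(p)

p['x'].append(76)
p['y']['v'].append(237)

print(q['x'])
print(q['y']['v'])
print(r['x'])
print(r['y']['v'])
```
[4, 6, 9, 5, 76]
[3, 8, 3, 237]
[4, 6, 9, 5]
[3, 8, 3]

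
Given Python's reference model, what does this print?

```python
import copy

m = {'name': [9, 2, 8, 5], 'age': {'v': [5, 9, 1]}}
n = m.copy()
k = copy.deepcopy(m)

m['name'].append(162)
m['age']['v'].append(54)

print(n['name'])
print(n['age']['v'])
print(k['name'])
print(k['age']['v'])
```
[9, 2, 8, 5, 162]
[5, 9, 1, 54]
[9, 2, 8, 5]
[5, 9, 1]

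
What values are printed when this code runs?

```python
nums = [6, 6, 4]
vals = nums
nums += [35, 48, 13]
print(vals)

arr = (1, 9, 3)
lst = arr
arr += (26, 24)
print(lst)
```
[6, 6, 4, 35, 48, 13]
(1, 9, 3)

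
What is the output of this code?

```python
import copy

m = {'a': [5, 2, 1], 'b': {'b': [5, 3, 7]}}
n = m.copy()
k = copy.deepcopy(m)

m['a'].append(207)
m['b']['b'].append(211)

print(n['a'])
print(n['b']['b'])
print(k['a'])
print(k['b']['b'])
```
[5, 2, 1, 207]
[5, 3, 7, 211]
[5, 2, 1]
[5, 3, 7]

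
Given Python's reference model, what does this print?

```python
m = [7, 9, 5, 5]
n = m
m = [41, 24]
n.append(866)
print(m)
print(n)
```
[41, 24]
[7, 9, 5, 5, 866]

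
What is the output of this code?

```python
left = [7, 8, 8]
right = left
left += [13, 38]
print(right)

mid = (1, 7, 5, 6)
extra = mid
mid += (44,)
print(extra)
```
[7, 8, 8, 13, 38]
(1, 7, 5, 6)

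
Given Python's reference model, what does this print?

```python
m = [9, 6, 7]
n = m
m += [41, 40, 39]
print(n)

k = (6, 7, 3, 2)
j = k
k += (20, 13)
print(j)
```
[9, 6, 7, 41, 40, 39]
(6, 7, 3, 2)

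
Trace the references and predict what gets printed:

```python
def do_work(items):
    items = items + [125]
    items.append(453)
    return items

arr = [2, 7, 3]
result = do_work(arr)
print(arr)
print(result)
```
[2, 7, 3]
[2, 7, 3, 125, 453]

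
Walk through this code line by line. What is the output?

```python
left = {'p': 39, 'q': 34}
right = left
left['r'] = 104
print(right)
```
{'p': 39, 'q': 34, 'r': 104}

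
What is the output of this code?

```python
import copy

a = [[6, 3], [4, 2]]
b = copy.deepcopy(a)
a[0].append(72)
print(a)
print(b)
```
[[6, 3, 72], [4, 2]]
[[6, 3], [4, 2]]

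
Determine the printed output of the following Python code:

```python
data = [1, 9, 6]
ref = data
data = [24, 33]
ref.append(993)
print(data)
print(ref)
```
[24, 33]
[1, 9, 6, 993]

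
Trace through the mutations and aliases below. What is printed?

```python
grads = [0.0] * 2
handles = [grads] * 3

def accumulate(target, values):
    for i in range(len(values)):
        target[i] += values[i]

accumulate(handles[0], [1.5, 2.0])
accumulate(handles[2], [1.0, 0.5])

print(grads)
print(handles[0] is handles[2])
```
[2.5, 2.5]
True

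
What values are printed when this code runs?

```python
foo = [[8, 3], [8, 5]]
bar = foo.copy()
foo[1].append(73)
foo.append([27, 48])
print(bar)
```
[[8, 3], [8, 5, 73]]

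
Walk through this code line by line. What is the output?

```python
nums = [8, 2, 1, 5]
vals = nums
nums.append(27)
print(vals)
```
[8, 2, 1, 5, 27]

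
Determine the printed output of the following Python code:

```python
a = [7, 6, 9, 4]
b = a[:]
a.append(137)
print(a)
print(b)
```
[7, 6, 9, 4, 137]
[7, 6, 9, 4]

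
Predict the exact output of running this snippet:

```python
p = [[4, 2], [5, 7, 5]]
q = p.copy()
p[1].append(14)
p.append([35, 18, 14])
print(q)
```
[[4, 2], [5, 7, 5, 14]]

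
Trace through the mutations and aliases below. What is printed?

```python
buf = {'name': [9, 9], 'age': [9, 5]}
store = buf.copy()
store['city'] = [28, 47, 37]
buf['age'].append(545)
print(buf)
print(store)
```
{'name': [9, 9], 'age': [9, 5, 545]}
{'name': [9, 9], 'age': [9, 5, 545], 'city': [28, 47, 37]}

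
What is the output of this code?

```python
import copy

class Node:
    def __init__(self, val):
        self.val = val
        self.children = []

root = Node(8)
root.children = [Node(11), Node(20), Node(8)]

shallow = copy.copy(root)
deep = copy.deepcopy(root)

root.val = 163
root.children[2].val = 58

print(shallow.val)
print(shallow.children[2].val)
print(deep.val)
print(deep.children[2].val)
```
8
58
8
8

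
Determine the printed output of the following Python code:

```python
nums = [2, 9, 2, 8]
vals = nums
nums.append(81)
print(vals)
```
[2, 9, 2, 8, 81]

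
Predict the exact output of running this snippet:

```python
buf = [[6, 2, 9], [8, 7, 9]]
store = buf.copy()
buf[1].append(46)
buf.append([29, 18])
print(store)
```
[[6, 2, 9], [8, 7, 9, 46]]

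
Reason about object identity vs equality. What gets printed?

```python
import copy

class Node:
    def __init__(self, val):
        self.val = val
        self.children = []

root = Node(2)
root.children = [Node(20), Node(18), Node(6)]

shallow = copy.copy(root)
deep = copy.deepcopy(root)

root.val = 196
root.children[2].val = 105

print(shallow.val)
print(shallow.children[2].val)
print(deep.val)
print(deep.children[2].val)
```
2
105
2
6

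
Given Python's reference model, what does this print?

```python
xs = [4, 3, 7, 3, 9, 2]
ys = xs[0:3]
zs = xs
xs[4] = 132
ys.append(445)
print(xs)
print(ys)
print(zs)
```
[4, 3, 7, 3, 132, 2]
[4, 3, 7, 445]
[4, 3, 7, 3, 132, 2]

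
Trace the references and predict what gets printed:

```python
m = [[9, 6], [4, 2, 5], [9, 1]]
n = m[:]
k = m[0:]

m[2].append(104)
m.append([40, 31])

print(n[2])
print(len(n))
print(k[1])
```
[9, 1, 104]
3
[4, 2, 5]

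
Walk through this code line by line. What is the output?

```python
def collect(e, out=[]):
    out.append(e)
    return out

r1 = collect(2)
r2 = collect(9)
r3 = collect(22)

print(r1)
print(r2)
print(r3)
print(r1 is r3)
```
[2, 9, 22]
[2, 9, 22]
[2, 9, 22]
True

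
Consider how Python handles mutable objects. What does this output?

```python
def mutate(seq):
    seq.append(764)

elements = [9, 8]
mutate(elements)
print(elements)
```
[9, 8, 764]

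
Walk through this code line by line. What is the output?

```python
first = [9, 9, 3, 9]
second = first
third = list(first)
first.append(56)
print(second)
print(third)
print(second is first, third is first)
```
[9, 9, 3, 9, 56]
[9, 9, 3, 9]
True False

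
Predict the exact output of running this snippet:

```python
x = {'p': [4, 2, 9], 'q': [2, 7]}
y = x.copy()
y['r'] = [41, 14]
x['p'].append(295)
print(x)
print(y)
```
{'p': [4, 2, 9, 295], 'q': [2, 7]}
{'p': [4, 2, 9, 295], 'q': [2, 7], 'r': [41, 14]}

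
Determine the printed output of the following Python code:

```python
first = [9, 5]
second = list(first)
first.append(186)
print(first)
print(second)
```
[9, 5, 186]
[9, 5]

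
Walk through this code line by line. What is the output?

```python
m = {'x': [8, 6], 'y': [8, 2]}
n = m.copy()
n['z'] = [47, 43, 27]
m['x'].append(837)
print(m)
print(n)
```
{'x': [8, 6, 837], 'y': [8, 2]}
{'x': [8, 6, 837], 'y': [8, 2], 'z': [47, 43, 27]}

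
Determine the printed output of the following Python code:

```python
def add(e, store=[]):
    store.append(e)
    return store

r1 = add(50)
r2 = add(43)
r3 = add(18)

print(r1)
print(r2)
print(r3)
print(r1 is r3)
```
[50, 43, 18]
[50, 43, 18]
[50, 43, 18]
True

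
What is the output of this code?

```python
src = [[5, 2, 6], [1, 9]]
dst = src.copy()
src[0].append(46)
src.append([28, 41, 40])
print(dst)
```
[[5, 2, 6, 46], [1, 9]]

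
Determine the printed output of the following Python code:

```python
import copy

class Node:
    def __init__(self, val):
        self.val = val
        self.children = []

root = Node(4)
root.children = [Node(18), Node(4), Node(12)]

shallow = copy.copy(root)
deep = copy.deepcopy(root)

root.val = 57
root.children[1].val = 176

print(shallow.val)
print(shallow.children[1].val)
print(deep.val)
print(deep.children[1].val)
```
4
176
4
4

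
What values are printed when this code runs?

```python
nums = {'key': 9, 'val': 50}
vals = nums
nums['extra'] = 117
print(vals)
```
{'key': 9, 'val': 50, 'extra': 117}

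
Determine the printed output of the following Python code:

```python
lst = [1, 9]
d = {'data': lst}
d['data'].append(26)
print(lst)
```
[1, 9, 26]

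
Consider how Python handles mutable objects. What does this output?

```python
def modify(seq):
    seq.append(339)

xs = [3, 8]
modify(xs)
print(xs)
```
[3, 8, 339]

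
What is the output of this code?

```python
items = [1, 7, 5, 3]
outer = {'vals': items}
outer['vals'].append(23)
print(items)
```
[1, 7, 5, 3, 23]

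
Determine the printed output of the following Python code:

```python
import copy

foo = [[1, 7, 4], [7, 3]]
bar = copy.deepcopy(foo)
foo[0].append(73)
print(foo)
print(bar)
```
[[1, 7, 4, 73], [7, 3]]
[[1, 7, 4], [7, 3]]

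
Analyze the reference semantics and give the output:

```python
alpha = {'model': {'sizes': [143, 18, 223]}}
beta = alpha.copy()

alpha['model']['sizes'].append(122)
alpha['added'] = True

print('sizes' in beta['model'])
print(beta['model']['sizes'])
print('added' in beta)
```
True
[143, 18, 223, 122]
False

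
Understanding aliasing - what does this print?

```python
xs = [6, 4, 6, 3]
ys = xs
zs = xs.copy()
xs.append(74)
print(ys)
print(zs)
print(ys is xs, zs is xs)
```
[6, 4, 6, 3, 74]
[6, 4, 6, 3]
True False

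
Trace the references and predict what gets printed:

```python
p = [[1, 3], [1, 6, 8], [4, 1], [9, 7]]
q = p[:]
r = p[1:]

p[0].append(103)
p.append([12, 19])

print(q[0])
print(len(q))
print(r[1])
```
[1, 3, 103]
4
[4, 1]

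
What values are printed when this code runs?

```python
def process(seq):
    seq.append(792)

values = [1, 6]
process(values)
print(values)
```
[1, 6, 792]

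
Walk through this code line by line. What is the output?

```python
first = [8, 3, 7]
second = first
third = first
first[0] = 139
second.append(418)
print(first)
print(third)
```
[139, 3, 7, 418]
[139, 3, 7, 418]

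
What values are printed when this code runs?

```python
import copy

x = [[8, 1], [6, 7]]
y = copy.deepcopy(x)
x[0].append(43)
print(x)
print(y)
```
[[8, 1, 43], [6, 7]]
[[8, 1], [6, 7]]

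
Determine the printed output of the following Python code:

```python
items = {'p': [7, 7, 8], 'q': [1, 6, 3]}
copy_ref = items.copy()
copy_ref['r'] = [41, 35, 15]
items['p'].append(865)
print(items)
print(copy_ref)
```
{'p': [7, 7, 8, 865], 'q': [1, 6, 3]}
{'p': [7, 7, 8, 865], 'q': [1, 6, 3], 'r': [41, 35, 15]}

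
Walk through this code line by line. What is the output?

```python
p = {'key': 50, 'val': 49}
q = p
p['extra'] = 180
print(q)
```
{'key': 50, 'val': 49, 'extra': 180}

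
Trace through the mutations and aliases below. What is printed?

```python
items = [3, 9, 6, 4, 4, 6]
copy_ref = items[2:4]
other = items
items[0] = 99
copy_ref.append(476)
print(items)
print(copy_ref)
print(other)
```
[99, 9, 6, 4, 4, 6]
[6, 4, 476]
[99, 9, 6, 4, 4, 6]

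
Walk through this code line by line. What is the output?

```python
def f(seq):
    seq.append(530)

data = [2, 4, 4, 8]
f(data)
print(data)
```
[2, 4, 4, 8, 530]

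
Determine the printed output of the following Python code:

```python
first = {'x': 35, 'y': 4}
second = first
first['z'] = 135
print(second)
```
{'x': 35, 'y': 4, 'z': 135}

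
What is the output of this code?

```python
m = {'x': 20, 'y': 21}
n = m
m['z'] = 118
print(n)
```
{'x': 20, 'y': 21, 'z': 118}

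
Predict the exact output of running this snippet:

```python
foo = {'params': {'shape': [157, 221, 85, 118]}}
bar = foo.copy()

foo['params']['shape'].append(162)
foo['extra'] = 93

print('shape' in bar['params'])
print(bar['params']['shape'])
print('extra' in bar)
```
True
[157, 221, 85, 118, 162]
False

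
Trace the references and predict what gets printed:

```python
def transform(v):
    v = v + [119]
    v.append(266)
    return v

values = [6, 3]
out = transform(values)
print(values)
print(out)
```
[6, 3]
[6, 3, 119, 266]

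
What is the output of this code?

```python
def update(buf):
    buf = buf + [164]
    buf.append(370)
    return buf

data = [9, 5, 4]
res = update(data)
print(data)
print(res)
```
[9, 5, 4]
[9, 5, 4, 164, 370]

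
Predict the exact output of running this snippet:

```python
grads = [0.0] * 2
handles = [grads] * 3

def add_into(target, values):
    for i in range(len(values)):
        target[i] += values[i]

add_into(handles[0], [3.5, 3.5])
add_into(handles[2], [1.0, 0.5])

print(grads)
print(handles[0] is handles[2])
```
[4.5, 4.0]
True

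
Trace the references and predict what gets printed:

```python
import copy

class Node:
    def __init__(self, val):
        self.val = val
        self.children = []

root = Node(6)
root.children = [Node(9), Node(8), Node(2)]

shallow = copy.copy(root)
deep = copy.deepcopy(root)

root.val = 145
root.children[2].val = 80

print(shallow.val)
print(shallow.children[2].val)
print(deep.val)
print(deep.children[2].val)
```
6
80
6
2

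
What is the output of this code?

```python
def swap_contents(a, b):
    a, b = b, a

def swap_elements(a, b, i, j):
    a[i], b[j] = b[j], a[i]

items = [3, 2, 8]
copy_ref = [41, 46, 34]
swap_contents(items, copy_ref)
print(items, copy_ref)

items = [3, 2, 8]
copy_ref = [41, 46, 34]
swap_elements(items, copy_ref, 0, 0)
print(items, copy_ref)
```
[3, 2, 8] [41, 46, 34]
[41, 2, 8] [3, 46, 34]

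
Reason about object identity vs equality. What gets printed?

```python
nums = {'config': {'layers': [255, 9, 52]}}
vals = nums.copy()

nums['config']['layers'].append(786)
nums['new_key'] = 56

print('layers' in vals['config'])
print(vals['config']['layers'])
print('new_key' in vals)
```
True
[255, 9, 52, 786]
False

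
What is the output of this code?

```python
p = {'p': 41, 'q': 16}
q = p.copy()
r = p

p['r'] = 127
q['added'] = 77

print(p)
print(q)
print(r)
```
{'p': 41, 'q': 16, 'r': 127}
{'p': 41, 'q': 16, 'added': 77}
{'p': 41, 'q': 16, 'r': 127}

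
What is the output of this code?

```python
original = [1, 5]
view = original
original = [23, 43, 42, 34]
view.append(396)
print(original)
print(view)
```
[23, 43, 42, 34]
[1, 5, 396]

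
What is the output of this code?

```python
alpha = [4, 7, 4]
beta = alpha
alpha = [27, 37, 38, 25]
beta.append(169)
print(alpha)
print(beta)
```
[27, 37, 38, 25]
[4, 7, 4, 169]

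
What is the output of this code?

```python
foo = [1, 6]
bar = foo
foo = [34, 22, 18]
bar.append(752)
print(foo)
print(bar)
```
[34, 22, 18]
[1, 6, 752]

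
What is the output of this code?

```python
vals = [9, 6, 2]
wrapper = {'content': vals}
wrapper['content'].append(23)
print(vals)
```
[9, 6, 2, 23]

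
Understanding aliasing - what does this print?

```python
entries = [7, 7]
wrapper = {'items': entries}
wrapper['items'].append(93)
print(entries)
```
[7, 7, 93]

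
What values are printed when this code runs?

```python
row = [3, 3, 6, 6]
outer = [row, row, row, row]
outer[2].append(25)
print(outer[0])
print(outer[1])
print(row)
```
[3, 3, 6, 6, 25]
[3, 3, 6, 6, 25]
[3, 3, 6, 6, 25]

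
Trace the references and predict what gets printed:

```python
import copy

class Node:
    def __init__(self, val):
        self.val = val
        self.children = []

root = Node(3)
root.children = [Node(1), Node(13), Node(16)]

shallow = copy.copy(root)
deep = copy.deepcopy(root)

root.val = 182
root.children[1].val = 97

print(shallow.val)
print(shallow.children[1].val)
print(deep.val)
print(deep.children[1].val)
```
3
97
3
13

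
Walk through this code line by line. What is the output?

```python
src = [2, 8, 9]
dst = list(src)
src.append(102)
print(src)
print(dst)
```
[2, 8, 9, 102]
[2, 8, 9]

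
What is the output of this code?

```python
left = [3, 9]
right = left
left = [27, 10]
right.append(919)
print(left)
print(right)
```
[27, 10]
[3, 9, 919]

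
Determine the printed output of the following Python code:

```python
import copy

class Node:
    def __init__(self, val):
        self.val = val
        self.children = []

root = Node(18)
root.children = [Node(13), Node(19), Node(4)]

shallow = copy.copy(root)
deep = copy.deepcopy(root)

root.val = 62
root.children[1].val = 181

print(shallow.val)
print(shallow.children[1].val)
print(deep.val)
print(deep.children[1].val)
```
18
181
18
19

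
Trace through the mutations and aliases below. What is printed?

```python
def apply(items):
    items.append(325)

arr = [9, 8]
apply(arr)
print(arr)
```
[9, 8, 325]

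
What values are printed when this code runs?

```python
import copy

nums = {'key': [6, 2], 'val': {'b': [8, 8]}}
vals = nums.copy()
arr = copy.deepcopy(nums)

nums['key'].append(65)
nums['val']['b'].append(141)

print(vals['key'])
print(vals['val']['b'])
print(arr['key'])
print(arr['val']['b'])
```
[6, 2, 65]
[8, 8, 141]
[6, 2]
[8, 8]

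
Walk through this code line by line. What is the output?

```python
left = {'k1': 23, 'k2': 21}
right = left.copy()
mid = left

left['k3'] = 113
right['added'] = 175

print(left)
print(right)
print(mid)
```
{'k1': 23, 'k2': 21, 'k3': 113}
{'k1': 23, 'k2': 21, 'added': 175}
{'k1': 23, 'k2': 21, 'k3': 113}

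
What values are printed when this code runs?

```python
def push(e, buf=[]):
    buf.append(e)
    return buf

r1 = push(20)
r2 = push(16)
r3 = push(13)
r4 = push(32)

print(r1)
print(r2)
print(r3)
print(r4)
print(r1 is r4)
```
[20, 16, 13, 32]
[20, 16, 13, 32]
[20, 16, 13, 32]
[20, 16, 13, 32]
True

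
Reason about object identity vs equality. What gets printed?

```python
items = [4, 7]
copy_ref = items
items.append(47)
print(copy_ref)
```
[4, 7, 47]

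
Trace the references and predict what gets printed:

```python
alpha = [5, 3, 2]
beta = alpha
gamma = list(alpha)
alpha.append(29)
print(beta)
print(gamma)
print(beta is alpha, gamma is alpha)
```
[5, 3, 2, 29]
[5, 3, 2]
True False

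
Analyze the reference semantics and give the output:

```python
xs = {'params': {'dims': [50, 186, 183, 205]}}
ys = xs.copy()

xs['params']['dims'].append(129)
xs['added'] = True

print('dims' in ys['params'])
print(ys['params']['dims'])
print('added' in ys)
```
True
[50, 186, 183, 205, 129]
False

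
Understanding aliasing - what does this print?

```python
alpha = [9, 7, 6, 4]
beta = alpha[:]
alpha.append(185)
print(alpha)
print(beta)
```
[9, 7, 6, 4, 185]
[9, 7, 6, 4]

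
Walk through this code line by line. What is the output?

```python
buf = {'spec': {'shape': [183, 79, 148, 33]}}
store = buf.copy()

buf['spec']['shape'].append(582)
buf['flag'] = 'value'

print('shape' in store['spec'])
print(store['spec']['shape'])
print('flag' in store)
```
True
[183, 79, 148, 33, 582]
False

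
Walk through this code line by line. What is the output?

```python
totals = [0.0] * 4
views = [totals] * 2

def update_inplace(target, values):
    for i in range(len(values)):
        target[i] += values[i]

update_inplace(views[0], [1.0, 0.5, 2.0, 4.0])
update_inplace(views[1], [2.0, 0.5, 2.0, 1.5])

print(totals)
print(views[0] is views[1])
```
[3.0, 1.0, 4.0, 5.5]
True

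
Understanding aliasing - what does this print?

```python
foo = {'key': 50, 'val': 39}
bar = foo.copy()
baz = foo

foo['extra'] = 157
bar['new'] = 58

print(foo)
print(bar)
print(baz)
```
{'key': 50, 'val': 39, 'extra': 157}
{'key': 50, 'val': 39, 'new': 58}
{'key': 50, 'val': 39, 'extra': 157}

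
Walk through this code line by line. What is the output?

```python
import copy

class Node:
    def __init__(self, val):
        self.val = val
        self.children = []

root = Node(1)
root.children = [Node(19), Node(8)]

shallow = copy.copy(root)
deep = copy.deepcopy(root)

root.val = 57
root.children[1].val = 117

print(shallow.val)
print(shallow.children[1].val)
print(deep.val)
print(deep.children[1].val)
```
1
117
1
8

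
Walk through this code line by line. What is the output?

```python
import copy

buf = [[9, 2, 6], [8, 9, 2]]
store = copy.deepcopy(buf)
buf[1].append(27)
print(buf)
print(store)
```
[[9, 2, 6], [8, 9, 2, 27]]
[[9, 2, 6], [8, 9, 2]]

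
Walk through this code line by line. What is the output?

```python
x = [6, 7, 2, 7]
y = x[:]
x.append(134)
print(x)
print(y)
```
[6, 7, 2, 7, 134]
[6, 7, 2, 7]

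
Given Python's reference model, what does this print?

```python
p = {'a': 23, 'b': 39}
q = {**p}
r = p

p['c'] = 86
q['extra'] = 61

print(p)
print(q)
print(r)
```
{'a': 23, 'b': 39, 'c': 86}
{'a': 23, 'b': 39, 'extra': 61}
{'a': 23, 'b': 39, 'c': 86}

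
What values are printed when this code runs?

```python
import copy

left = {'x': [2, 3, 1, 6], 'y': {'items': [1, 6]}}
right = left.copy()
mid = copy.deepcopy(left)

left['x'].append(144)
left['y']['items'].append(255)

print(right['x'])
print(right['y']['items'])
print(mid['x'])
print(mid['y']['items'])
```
[2, 3, 1, 6, 144]
[1, 6, 255]
[2, 3, 1, 6]
[1, 6]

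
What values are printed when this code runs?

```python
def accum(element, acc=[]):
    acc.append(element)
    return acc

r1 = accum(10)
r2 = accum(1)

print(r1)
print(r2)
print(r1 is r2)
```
[10, 1]
[10, 1]
True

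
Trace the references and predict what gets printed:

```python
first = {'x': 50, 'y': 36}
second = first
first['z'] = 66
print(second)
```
{'x': 50, 'y': 36, 'z': 66}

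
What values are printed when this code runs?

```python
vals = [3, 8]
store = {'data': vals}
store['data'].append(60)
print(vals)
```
[3, 8, 60]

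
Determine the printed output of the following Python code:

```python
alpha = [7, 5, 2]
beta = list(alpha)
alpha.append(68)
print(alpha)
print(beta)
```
[7, 5, 2, 68]
[7, 5, 2]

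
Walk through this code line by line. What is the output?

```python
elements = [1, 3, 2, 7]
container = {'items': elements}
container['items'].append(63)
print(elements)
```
[1, 3, 2, 7, 63]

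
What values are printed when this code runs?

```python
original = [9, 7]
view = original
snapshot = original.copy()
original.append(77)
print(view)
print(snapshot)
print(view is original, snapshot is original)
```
[9, 7, 77]
[9, 7]
True False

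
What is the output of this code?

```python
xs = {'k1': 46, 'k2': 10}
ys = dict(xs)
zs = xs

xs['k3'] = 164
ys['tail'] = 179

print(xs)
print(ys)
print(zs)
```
{'k1': 46, 'k2': 10, 'k3': 164}
{'k1': 46, 'k2': 10, 'tail': 179}
{'k1': 46, 'k2': 10, 'k3': 164}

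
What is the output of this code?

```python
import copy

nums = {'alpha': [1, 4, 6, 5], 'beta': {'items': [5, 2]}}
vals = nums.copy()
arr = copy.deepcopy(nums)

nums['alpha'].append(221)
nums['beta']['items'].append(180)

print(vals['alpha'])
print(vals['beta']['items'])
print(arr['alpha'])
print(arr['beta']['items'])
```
[1, 4, 6, 5, 221]
[5, 2, 180]
[1, 4, 6, 5]
[5, 2]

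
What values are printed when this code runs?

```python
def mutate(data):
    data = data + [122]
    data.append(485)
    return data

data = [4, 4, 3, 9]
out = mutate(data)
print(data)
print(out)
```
[4, 4, 3, 9]
[4, 4, 3, 9, 122, 485]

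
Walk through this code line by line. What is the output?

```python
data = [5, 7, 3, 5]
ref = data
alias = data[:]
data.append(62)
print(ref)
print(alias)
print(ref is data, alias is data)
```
[5, 7, 3, 5, 62]
[5, 7, 3, 5]
True False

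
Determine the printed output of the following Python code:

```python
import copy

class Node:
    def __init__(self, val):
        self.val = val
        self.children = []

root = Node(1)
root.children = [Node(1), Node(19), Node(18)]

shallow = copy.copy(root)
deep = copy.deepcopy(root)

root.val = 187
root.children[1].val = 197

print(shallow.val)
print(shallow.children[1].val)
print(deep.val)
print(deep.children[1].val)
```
1
197
1
19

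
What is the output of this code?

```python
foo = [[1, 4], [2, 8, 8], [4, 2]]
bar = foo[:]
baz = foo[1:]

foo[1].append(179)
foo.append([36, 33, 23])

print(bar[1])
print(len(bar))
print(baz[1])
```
[2, 8, 8, 179]
3
[4, 2]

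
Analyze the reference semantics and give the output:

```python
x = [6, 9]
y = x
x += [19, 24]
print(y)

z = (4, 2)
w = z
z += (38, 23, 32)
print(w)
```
[6, 9, 19, 24]
(4, 2)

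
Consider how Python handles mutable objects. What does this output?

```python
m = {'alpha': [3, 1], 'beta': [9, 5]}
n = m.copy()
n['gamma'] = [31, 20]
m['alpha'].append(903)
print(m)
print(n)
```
{'alpha': [3, 1, 903], 'beta': [9, 5]}
{'alpha': [3, 1, 903], 'beta': [9, 5], 'gamma': [31, 20]}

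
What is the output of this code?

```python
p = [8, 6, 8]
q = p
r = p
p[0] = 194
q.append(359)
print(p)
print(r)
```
[194, 6, 8, 359]
[194, 6, 8, 359]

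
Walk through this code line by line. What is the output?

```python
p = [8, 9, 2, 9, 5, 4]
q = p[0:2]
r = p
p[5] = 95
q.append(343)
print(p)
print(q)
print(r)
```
[8, 9, 2, 9, 5, 95]
[8, 9, 343]
[8, 9, 2, 9, 5, 95]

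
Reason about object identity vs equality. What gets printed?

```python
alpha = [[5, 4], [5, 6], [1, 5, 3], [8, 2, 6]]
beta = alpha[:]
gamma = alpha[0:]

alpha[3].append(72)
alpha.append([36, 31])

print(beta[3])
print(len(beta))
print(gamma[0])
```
[8, 2, 6, 72]
4
[5, 4]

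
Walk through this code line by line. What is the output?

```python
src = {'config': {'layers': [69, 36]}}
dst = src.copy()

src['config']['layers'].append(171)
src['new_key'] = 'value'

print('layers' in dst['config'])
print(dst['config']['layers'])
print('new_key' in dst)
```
True
[69, 36, 171]
False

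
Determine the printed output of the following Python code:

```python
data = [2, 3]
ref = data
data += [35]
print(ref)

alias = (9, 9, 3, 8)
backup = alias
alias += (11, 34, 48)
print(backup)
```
[2, 3, 35]
(9, 9, 3, 8)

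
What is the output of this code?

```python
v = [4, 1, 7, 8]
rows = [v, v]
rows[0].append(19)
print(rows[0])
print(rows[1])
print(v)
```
[4, 1, 7, 8, 19]
[4, 1, 7, 8, 19]
[4, 1, 7, 8, 19]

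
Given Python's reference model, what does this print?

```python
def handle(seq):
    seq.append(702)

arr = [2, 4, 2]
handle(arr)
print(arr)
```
[2, 4, 2, 702]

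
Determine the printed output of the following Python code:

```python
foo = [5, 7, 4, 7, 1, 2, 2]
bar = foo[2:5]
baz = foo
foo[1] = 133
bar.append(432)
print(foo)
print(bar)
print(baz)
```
[5, 133, 4, 7, 1, 2, 2]
[4, 7, 1, 432]
[5, 133, 4, 7, 1, 2, 2]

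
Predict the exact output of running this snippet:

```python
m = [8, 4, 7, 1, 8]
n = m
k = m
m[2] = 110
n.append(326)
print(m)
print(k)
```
[8, 4, 110, 1, 8, 326]
[8, 4, 110, 1, 8, 326]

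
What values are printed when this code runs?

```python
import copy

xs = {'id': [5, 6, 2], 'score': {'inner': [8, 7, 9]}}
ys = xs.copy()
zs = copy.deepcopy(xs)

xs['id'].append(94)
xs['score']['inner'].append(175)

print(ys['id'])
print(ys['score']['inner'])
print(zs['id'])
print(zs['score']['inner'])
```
[5, 6, 2, 94]
[8, 7, 9, 175]
[5, 6, 2]
[8, 7, 9]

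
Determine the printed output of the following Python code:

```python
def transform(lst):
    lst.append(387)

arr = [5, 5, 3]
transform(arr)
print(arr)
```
[5, 5, 3, 387]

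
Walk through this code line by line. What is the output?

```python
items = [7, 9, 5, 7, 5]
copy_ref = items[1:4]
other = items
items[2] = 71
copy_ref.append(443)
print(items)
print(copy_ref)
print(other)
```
[7, 9, 71, 7, 5]
[9, 5, 7, 443]
[7, 9, 71, 7, 5]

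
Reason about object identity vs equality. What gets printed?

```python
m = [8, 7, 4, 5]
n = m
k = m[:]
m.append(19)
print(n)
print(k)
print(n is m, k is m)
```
[8, 7, 4, 5, 19]
[8, 7, 4, 5]
True False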